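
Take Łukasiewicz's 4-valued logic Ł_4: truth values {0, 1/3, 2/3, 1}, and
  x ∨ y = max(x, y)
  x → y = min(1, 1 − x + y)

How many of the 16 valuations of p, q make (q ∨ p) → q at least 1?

p = 0, q = 0 ↦ 1  ≥
p = 0, q = 1/3 ↦ 1  ≥
p = 0, q = 2/3 ↦ 1  ≥
p = 0, q = 1 ↦ 1  ≥
p = 1/3, q = 0 ↦ 2/3  <
p = 1/3, q = 1/3 ↦ 1  ≥
p = 1/3, q = 2/3 ↦ 1  ≥
p = 1/3, q = 1 ↦ 1  ≥
p = 2/3, q = 0 ↦ 1/3  <
p = 2/3, q = 1/3 ↦ 2/3  <
p = 2/3, q = 2/3 ↦ 1  ≥
p = 2/3, q = 1 ↦ 1  ≥
p = 1, q = 0 ↦ 0  <
p = 1, q = 1/3 ↦ 1/3  <
p = 1, q = 2/3 ↦ 2/3  <
p = 1, q = 1 ↦ 1  ≥
So 10 of the 16 assignments meet the threshold.

10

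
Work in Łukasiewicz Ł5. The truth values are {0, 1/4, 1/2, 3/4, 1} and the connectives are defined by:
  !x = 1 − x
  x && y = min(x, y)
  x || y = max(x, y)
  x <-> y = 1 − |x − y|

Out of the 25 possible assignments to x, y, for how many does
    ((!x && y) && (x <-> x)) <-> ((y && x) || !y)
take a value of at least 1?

5

value 1: 5 assignments (counts)
value 3/4: 1 assignment
value 1/2: 10 assignments
value 1/4: 2 assignments
value 0: 7 assignments
So 5 of the 25 assignments meet the threshold.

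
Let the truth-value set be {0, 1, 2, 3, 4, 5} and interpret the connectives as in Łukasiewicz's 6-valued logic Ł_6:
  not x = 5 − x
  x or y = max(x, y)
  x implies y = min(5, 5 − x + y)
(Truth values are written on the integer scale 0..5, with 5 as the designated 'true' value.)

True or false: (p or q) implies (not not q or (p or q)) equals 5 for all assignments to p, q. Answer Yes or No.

At p = 1, q = 5, for instance:
p or q = 1 or 5 = 5
not q = not 5 = 0
not not q = not 0 = 5
not not q or (p or q) = 5 or 5 = 5
(p or q) implies (not not q or (p or q)) = 5 implies 5 = 5
and checking the remaining 35 assignments likewise gives ≥ 5 in every case.

Yes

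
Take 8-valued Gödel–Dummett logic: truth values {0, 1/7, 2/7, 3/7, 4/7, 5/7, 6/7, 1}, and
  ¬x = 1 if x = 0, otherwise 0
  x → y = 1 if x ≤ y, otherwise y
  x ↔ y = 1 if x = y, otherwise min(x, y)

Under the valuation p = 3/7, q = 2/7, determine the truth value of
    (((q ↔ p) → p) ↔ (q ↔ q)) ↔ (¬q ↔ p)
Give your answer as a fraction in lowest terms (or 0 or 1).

0

q ↔ p = 2/7 ↔ 3/7 = 2/7
(q ↔ p) → p = 2/7 → 3/7 = 1
q ↔ q = 2/7 ↔ 2/7 = 1
((q ↔ p) → p) ↔ (q ↔ q) = 1 ↔ 1 = 1
¬q = ¬2/7 = 0
¬q ↔ p = 0 ↔ 3/7 = 0
(((q ↔ p) → p) ↔ (q ↔ q)) ↔ (¬q ↔ p) = 1 ↔ 0 = 0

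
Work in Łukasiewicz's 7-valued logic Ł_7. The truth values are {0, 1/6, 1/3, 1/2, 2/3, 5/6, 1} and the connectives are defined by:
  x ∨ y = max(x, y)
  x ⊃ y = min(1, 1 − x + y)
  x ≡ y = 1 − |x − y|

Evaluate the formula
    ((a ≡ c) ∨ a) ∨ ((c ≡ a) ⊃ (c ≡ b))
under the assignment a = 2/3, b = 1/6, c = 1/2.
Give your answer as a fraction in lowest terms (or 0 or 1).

5/6

a ≡ c = 2/3 ≡ 1/2 = 5/6
(a ≡ c) ∨ a = 5/6 ∨ 2/3 = 5/6
c ≡ a = 1/2 ≡ 2/3 = 5/6
c ≡ b = 1/2 ≡ 1/6 = 2/3
(c ≡ a) ⊃ (c ≡ b) = 5/6 ⊃ 2/3 = 5/6
((a ≡ c) ∨ a) ∨ ((c ≡ a) ⊃ (c ≡ b)) = 5/6 ∨ 5/6 = 5/6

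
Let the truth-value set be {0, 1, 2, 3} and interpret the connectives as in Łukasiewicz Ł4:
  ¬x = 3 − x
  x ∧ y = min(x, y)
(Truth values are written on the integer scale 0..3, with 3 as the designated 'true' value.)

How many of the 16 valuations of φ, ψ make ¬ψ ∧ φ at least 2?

4

φ = 0, ψ = 0 ↦ 0  <
φ = 0, ψ = 1 ↦ 0  <
φ = 0, ψ = 2 ↦ 0  <
φ = 0, ψ = 3 ↦ 0  <
φ = 1, ψ = 0 ↦ 1  <
φ = 1, ψ = 1 ↦ 1  <
φ = 1, ψ = 2 ↦ 1  <
φ = 1, ψ = 3 ↦ 0  <
φ = 2, ψ = 0 ↦ 2  ≥
φ = 2, ψ = 1 ↦ 2  ≥
φ = 2, ψ = 2 ↦ 1  <
φ = 2, ψ = 3 ↦ 0  <
φ = 3, ψ = 0 ↦ 3  ≥
φ = 3, ψ = 1 ↦ 2  ≥
φ = 3, ψ = 2 ↦ 1  <
φ = 3, ψ = 3 ↦ 0  <
So 4 of the 16 assignments meet the threshold.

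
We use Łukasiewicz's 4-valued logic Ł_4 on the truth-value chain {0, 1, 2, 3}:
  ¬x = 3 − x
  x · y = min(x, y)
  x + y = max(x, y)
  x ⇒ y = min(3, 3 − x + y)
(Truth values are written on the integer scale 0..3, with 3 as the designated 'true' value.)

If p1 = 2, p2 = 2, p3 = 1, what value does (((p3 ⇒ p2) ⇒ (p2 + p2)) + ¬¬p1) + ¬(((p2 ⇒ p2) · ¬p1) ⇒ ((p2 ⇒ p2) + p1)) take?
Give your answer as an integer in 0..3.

p3 ⇒ p2 = 1 ⇒ 2 = 3
p2 + p2 = 2 + 2 = 2
(p3 ⇒ p2) ⇒ (p2 + p2) = 3 ⇒ 2 = 2
¬p1 = ¬2 = 1
¬¬p1 = ¬1 = 2
((p3 ⇒ p2) ⇒ (p2 + p2)) + ¬¬p1 = 2 + 2 = 2
p2 ⇒ p2 = 2 ⇒ 2 = 3
¬p1 = ¬2 = 1
(p2 ⇒ p2) · ¬p1 = 3 · 1 = 1
p2 ⇒ p2 = 2 ⇒ 2 = 3
(p2 ⇒ p2) + p1 = 3 + 2 = 3
((p2 ⇒ p2) · ¬p1) ⇒ ((p2 ⇒ p2) + p1) = 1 ⇒ 3 = 3
¬(((p2 ⇒ p2) · ¬p1) ⇒ ((p2 ⇒ p2) + p1)) = ¬3 = 0
(((p3 ⇒ p2) ⇒ (p2 + p2)) + ¬¬p1) + ¬(((p2 ⇒ p2) · ¬p1) ⇒ ((p2 ⇒ p2) + p1)) = 2 + 0 = 2

2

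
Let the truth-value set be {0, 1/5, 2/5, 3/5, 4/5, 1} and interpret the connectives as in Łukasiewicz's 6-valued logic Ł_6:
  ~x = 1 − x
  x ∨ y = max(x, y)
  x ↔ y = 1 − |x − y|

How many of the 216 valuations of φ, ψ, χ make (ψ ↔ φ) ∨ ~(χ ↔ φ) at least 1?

46

value 1: 46 assignments (counts)
value 4/5: 72 assignments
value 3/5: 54 assignments
value 2/5: 30 assignments
value 1/5: 12 assignments
value 0: 2 assignments
So 46 of the 216 assignments meet the threshold.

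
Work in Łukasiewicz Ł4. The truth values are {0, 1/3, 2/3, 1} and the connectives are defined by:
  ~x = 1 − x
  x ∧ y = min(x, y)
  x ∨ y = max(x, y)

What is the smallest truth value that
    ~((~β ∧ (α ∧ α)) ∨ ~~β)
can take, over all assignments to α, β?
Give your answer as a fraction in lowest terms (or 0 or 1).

Take α = 0, β = 1:
~β = ~1 = 0
α ∧ α = 0 ∧ 0 = 0
~β ∧ (α ∧ α) = 0 ∧ 0 = 0
~β = ~1 = 0
~~β = ~0 = 1
(~β ∧ (α ∧ α)) ∨ ~~β = 0 ∨ 1 = 1
~((~β ∧ (α ∧ α)) ∨ ~~β) = ~1 = 0
No assignment yields a value below 0, so this is the minimum.

0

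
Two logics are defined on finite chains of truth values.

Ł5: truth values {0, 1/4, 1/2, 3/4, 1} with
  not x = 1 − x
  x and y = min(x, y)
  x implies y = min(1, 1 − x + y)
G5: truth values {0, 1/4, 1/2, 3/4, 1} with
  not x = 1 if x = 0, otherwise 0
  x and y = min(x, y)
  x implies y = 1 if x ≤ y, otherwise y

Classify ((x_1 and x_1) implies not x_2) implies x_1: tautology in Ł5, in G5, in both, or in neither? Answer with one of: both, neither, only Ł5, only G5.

neither

In Ł5: at x_1 = 0, x_2 = 0 the value is 0 — not a tautology.
In G5: at x_1 = 0, x_2 = 0 the value is 0 — not a tautology.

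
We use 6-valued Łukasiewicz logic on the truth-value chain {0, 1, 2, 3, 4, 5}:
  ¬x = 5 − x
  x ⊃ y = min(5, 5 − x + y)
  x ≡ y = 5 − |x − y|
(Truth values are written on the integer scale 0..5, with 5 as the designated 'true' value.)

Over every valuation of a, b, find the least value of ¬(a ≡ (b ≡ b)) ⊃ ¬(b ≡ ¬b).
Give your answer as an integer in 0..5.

Take a = 0, b = 2:
b ≡ b = 2 ≡ 2 = 5
a ≡ (b ≡ b) = 0 ≡ 5 = 0
¬(a ≡ (b ≡ b)) = ¬0 = 5
¬b = ¬2 = 3
b ≡ ¬b = 2 ≡ 3 = 4
¬(b ≡ ¬b) = ¬4 = 1
¬(a ≡ (b ≡ b)) ⊃ ¬(b ≡ ¬b) = 5 ⊃ 1 = 1
No assignment yields a value below 1, so this is the minimum.

1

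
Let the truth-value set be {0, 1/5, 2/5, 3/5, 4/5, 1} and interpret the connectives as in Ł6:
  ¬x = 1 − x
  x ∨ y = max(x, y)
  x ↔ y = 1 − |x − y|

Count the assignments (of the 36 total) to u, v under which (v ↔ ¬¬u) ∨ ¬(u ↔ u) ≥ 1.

value 1: 6 assignments (counts)
value 4/5: 10 assignments
value 3/5: 8 assignments
value 2/5: 6 assignments
value 1/5: 4 assignments
value 0: 2 assignments
So 6 of the 36 assignments meet the threshold.

6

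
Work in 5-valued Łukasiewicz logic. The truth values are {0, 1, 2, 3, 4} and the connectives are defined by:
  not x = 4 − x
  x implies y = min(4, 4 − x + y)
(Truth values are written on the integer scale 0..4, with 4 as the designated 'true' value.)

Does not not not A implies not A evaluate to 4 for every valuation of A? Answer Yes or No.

A = 0 ↦ 4
A = 1 ↦ 4
A = 2 ↦ 4
A = 3 ↦ 4
A = 4 ↦ 4
Every assignment gives a value ≥ 4.

Yes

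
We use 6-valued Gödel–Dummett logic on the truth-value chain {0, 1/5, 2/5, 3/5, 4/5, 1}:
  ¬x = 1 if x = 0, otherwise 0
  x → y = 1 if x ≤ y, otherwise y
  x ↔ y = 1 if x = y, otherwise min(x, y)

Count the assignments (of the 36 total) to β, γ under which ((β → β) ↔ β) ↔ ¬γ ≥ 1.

6

value 1: 6 assignments (counts)
value 4/5: 1 assignment
value 3/5: 1 assignment
value 2/5: 1 assignment
value 1/5: 1 assignment
value 0: 26 assignments
So 6 of the 36 assignments meet the threshold.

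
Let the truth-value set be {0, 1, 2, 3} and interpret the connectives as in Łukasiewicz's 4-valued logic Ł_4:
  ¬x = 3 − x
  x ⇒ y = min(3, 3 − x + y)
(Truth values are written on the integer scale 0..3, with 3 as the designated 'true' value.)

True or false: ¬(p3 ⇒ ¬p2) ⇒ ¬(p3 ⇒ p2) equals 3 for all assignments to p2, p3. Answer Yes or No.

No

Counterexample: take p2 = 2, p3 = 2.
¬p2 = ¬2 = 1
p3 ⇒ ¬p2 = 2 ⇒ 1 = 2
¬(p3 ⇒ ¬p2) = ¬2 = 1
p3 ⇒ p2 = 2 ⇒ 2 = 3
¬(p3 ⇒ p2) = ¬3 = 0
¬(p3 ⇒ ¬p2) ⇒ ¬(p3 ⇒ p2) = 1 ⇒ 0 = 2
This gives 2 ≠ 3.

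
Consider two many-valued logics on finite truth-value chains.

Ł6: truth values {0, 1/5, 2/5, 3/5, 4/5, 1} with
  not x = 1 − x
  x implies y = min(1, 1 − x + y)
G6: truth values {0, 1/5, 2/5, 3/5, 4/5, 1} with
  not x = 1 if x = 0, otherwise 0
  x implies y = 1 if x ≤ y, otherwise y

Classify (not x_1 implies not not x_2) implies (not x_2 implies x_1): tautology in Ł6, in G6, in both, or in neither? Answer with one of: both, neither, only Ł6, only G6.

In Ł6: every assignment gives 1 — tautology.
In G6: at x_1 = 1/5, x_2 = 0 the value is 1/5 — not a tautology.

only Ł6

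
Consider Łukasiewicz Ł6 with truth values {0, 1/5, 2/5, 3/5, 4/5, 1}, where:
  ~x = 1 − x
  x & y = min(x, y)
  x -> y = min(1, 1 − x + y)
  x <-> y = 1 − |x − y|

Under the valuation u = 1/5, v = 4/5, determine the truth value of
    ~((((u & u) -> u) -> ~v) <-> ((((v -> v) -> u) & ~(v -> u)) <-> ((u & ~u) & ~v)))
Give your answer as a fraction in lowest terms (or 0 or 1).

u & u = 1/5 & 1/5 = 1/5
(u & u) -> u = 1/5 -> 1/5 = 1
~v = ~4/5 = 1/5
((u & u) -> u) -> ~v = 1 -> 1/5 = 1/5
v -> v = 4/5 -> 4/5 = 1
(v -> v) -> u = 1 -> 1/5 = 1/5
v -> u = 4/5 -> 1/5 = 2/5
~(v -> u) = ~2/5 = 3/5
((v -> v) -> u) & ~(v -> u) = 1/5 & 3/5 = 1/5
~u = ~1/5 = 4/5
u & ~u = 1/5 & 4/5 = 1/5
~v = ~4/5 = 1/5
(u & ~u) & ~v = 1/5 & 1/5 = 1/5
(((v -> v) -> u) & ~(v -> u)) <-> ((u & ~u) & ~v) = 1/5 <-> 1/5 = 1
(((u & u) -> u) -> ~v) <-> ((((v -> v) -> u) & ~(v -> u)) <-> ((u & ~u) & ~v)) = 1/5 <-> 1 = 1/5
~((((u & u) -> u) -> ~v) <-> ((((v -> v) -> u) & ~(v -> u)) <-> ((u & ~u) & ~v))) = ~1/5 = 4/5

4/5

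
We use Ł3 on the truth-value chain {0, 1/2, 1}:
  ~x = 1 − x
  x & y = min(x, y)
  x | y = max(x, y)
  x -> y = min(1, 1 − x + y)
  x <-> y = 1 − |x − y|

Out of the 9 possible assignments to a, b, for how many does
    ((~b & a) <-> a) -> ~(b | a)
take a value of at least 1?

a = 0, b = 0 ↦ 1  ≥
a = 0, b = 1/2 ↦ 1/2  <
a = 0, b = 1 ↦ 0  <
a = 1/2, b = 0 ↦ 1/2  <
a = 1/2, b = 1/2 ↦ 1/2  <
a = 1/2, b = 1 ↦ 1/2  <
a = 1, b = 0 ↦ 0  <
a = 1, b = 1/2 ↦ 1/2  <
a = 1, b = 1 ↦ 1  ≥
So 2 of the 9 assignments meet the threshold.

2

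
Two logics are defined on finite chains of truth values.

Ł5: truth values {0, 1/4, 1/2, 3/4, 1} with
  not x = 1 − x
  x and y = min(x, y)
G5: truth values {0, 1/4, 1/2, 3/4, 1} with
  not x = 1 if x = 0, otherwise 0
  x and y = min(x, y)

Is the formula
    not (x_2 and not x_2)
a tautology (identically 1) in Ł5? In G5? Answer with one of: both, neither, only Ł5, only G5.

only G5

In Ł5: at x_2 = 1/4 the value is 3/4 — not a tautology.
In G5: every assignment gives 1 — tautology.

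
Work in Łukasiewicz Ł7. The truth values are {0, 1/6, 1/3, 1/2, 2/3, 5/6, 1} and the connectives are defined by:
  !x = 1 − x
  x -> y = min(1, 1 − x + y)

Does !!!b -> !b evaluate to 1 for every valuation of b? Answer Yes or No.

b = 0 ↦ 1
b = 1/6 ↦ 1
b = 1/3 ↦ 1
b = 1/2 ↦ 1
b = 2/3 ↦ 1
b = 5/6 ↦ 1
b = 1 ↦ 1
Every assignment gives a value ≥ 1.

Yes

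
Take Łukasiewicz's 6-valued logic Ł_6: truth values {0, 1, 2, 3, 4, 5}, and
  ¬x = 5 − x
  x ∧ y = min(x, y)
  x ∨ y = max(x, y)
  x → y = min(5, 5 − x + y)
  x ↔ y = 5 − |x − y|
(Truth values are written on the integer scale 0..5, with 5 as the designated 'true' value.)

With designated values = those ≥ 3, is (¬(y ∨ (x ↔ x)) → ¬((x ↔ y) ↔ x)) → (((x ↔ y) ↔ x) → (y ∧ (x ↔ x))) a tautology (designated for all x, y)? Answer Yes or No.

No

Counterexample: take x = 2, y = 0.
x ↔ x = 2 ↔ 2 = 5
y ∨ (x ↔ x) = 0 ∨ 5 = 5
¬(y ∨ (x ↔ x)) = ¬5 = 0
x ↔ y = 2 ↔ 0 = 3
(x ↔ y) ↔ x = 3 ↔ 2 = 4
¬((x ↔ y) ↔ x) = ¬4 = 1
¬(y ∨ (x ↔ x)) → ¬((x ↔ y) ↔ x) = 0 → 1 = 5
x ↔ y = 2 ↔ 0 = 3
(x ↔ y) ↔ x = 3 ↔ 2 = 4
x ↔ x = 2 ↔ 2 = 5
y ∧ (x ↔ x) = 0 ∧ 5 = 0
((x ↔ y) ↔ x) → (y ∧ (x ↔ x)) = 4 → 0 = 1
(¬(y ∨ (x ↔ x)) → ¬((x ↔ y) ↔ x)) → (((x ↔ y) ↔ x) → (y ∧ (x ↔ x))) = 5 → 1 = 1
This gives 1, which is below 3.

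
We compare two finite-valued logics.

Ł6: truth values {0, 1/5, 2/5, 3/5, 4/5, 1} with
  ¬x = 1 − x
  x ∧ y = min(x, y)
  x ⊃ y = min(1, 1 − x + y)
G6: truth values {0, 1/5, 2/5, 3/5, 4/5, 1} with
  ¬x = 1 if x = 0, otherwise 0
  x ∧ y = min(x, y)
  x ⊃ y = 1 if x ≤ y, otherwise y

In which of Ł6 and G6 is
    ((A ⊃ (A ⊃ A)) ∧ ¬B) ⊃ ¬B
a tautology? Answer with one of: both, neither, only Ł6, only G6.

In Ł6: every assignment gives 1 — tautology.
In G6: every assignment gives 1 — tautology.

both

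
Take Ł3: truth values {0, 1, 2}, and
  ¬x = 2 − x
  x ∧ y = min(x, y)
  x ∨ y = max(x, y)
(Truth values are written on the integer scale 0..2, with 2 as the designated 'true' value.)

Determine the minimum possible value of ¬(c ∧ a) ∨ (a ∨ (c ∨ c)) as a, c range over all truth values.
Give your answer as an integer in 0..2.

1

Take a = 1, c = 1:
c ∧ a = 1 ∧ 1 = 1
¬(c ∧ a) = ¬1 = 1
c ∨ c = 1 ∨ 1 = 1
a ∨ (c ∨ c) = 1 ∨ 1 = 1
¬(c ∧ a) ∨ (a ∨ (c ∨ c)) = 1 ∨ 1 = 1
No assignment yields a value below 1, so this is the minimum.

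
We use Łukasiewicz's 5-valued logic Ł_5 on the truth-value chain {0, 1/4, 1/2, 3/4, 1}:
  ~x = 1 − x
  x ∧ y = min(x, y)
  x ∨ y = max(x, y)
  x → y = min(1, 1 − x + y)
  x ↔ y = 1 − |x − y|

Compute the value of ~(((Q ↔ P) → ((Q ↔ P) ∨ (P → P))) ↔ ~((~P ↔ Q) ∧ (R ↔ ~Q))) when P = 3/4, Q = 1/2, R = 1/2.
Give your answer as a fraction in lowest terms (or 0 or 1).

Q ↔ P = 1/2 ↔ 3/4 = 3/4
Q ↔ P = 1/2 ↔ 3/4 = 3/4
P → P = 3/4 → 3/4 = 1
(Q ↔ P) ∨ (P → P) = 3/4 ∨ 1 = 1
(Q ↔ P) → ((Q ↔ P) ∨ (P → P)) = 3/4 → 1 = 1
~P = ~3/4 = 1/4
~P ↔ Q = 1/4 ↔ 1/2 = 3/4
~Q = ~1/2 = 1/2
R ↔ ~Q = 1/2 ↔ 1/2 = 1
(~P ↔ Q) ∧ (R ↔ ~Q) = 3/4 ∧ 1 = 3/4
~((~P ↔ Q) ∧ (R ↔ ~Q)) = ~3/4 = 1/4
((Q ↔ P) → ((Q ↔ P) ∨ (P → P))) ↔ ~((~P ↔ Q) ∧ (R ↔ ~Q)) = 1 ↔ 1/4 = 1/4
~(((Q ↔ P) → ((Q ↔ P) ∨ (P → P))) ↔ ~((~P ↔ Q) ∧ (R ↔ ~Q))) = ~1/4 = 3/4

3/4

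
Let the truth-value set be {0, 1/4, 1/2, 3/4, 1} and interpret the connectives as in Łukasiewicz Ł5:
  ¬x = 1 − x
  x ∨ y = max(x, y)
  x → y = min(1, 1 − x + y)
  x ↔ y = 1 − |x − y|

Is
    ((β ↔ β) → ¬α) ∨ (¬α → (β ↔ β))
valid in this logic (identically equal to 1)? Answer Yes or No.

At α = 3/4, β = 1/4, for instance:
β ↔ β = 1/4 ↔ 1/4 = 1
¬α = ¬3/4 = 1/4
(β ↔ β) → ¬α = 1 → 1/4 = 1/4
¬α → (β ↔ β) = 1/4 → 1 = 1
((β ↔ β) → ¬α) ∨ (¬α → (β ↔ β)) = 1/4 ∨ 1 = 1
and checking the remaining 24 assignments likewise gives ≥ 1 in every case.

Yes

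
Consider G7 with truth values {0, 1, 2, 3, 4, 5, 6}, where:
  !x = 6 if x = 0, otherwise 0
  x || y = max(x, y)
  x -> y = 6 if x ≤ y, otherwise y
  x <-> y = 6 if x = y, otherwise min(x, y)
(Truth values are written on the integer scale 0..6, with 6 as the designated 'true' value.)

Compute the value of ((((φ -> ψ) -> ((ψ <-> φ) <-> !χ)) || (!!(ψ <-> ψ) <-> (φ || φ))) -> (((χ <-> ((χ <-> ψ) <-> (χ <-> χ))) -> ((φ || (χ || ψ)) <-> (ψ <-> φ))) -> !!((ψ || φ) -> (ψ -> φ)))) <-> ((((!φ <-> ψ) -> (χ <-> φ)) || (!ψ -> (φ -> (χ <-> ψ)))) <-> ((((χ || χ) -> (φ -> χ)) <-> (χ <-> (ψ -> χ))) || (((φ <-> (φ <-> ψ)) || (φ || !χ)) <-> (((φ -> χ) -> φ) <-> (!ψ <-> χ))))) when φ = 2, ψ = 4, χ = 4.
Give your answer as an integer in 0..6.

φ -> ψ = 2 -> 4 = 6
ψ <-> φ = 4 <-> 2 = 2
!χ = !4 = 0
(ψ <-> φ) <-> !χ = 2 <-> 0 = 0
(φ -> ψ) -> ((ψ <-> φ) <-> !χ) = 6 -> 0 = 0
ψ <-> ψ = 4 <-> 4 = 6
!(ψ <-> ψ) = !6 = 0
!!(ψ <-> ψ) = !0 = 6
φ || φ = 2 || 2 = 2
!!(ψ <-> ψ) <-> (φ || φ) = 6 <-> 2 = 2
((φ -> ψ) -> ((ψ <-> φ) <-> !χ)) || (!!(ψ <-> ψ) <-> (φ || φ)) = 0 || 2 = 2
χ <-> ψ = 4 <-> 4 = 6
χ <-> χ = 4 <-> 4 = 6
(χ <-> ψ) <-> (χ <-> χ) = 6 <-> 6 = 6
χ <-> ((χ <-> ψ) <-> (χ <-> χ)) = 4 <-> 6 = 4
χ || ψ = 4 || 4 = 4
φ || (χ || ψ) = 2 || 4 = 4
ψ <-> φ = 4 <-> 2 = 2
(φ || (χ || ψ)) <-> (ψ <-> φ) = 4 <-> 2 = 2
(χ <-> ((χ <-> ψ) <-> (χ <-> χ))) -> ((φ || (χ || ψ)) <-> (ψ <-> φ)) = 4 -> 2 = 2
ψ || φ = 4 || 2 = 4
ψ -> φ = 4 -> 2 = 2
(ψ || φ) -> (ψ -> φ) = 4 -> 2 = 2
!((ψ || φ) -> (ψ -> φ)) = !2 = 0
!!((ψ || φ) -> (ψ -> φ)) = !0 = 6
((χ <-> ((χ <-> ψ) <-> (χ <-> χ))) -> ((φ || (χ || ψ)) <-> (ψ <-> φ))) -> !!((ψ || φ) -> (ψ -> φ)) = 2 -> 6 = 6
(((φ -> ψ) -> ((ψ <-> φ) <-> !χ)) || (!!(ψ <-> ψ) <-> (φ || φ))) -> (((χ <-> ((χ <-> ψ) <-> (χ <-> χ))) -> ((φ || (χ || ψ)) <-> (ψ <-> φ))) -> !!((ψ || φ) -> (ψ -> φ))) = 2 -> 6 = 6
!φ = !2 = 0
!φ <-> ψ = 0 <-> 4 = 0
χ <-> φ = 4 <-> 2 = 2
(!φ <-> ψ) -> (χ <-> φ) = 0 -> 2 = 6
!ψ = !4 = 0
χ <-> ψ = 4 <-> 4 = 6
φ -> (χ <-> ψ) = 2 -> 6 = 6
!ψ -> (φ -> (χ <-> ψ)) = 0 -> 6 = 6
((!φ <-> ψ) -> (χ <-> φ)) || (!ψ -> (φ -> (χ <-> ψ))) = 6 || 6 = 6
χ || χ = 4 || 4 = 4
φ -> χ = 2 -> 4 = 6
(χ || χ) -> (φ -> χ) = 4 -> 6 = 6
ψ -> χ = 4 -> 4 = 6
χ <-> (ψ -> χ) = 4 <-> 6 = 4
((χ || χ) -> (φ -> χ)) <-> (χ <-> (ψ -> χ)) = 6 <-> 4 = 4
φ <-> ψ = 2 <-> 4 = 2
φ <-> (φ <-> ψ) = 2 <-> 2 = 6
!χ = !4 = 0
φ || !χ = 2 || 0 = 2
(φ <-> (φ <-> ψ)) || (φ || !χ) = 6 || 2 = 6
φ -> χ = 2 -> 4 = 6
(φ -> χ) -> φ = 6 -> 2 = 2
!ψ = !4 = 0
!ψ <-> χ = 0 <-> 4 = 0
((φ -> χ) -> φ) <-> (!ψ <-> χ) = 2 <-> 0 = 0
((φ <-> (φ <-> ψ)) || (φ || !χ)) <-> (((φ -> χ) -> φ) <-> (!ψ <-> χ)) = 6 <-> 0 = 0
(((χ || χ) -> (φ -> χ)) <-> (χ <-> (ψ -> χ))) || (((φ <-> (φ <-> ψ)) || (φ || !χ)) <-> (((φ -> χ) -> φ) <-> (!ψ <-> χ))) = 4 || 0 = 4
(((!φ <-> ψ) -> (χ <-> φ)) || (!ψ -> (φ -> (χ <-> ψ)))) <-> ((((χ || χ) -> (φ -> χ)) <-> (χ <-> (ψ -> χ))) || (((φ <-> (φ <-> ψ)) || (φ || !χ)) <-> (((φ -> χ) -> φ) <-> (!ψ <-> χ)))) = 6 <-> 4 = 4
((((φ -> ψ) -> ((ψ <-> φ) <-> !χ)) || (!!(ψ <-> ψ) <-> (φ || φ))) -> (((χ <-> ((χ <-> ψ) <-> (χ <-> χ))) -> ((φ || (χ || ψ)) <-> (ψ <-> φ))) -> !!((ψ || φ) -> (ψ -> φ)))) <-> ((((!φ <-> ψ) -> (χ <-> φ)) || (!ψ -> (φ -> (χ <-> ψ)))) <-> ((((χ || χ) -> (φ -> χ)) <-> (χ <-> (ψ -> χ))) || (((φ <-> (φ <-> ψ)) || (φ || !χ)) <-> (((φ -> χ) -> φ) <-> (!ψ <-> χ))))) = 6 <-> 4 = 4

4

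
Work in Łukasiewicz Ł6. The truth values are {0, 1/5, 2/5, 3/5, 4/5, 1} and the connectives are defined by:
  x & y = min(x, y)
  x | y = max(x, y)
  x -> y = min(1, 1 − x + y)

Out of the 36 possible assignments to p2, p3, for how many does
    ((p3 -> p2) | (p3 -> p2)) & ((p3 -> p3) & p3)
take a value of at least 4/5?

5

value 1: 1 assignment (counts)
value 4/5: 4 assignments (counts)
value 3/5: 7 assignments
value 2/5: 9 assignments
value 1/5: 8 assignments
value 0: 7 assignments
So 5 of the 36 assignments meet the threshold.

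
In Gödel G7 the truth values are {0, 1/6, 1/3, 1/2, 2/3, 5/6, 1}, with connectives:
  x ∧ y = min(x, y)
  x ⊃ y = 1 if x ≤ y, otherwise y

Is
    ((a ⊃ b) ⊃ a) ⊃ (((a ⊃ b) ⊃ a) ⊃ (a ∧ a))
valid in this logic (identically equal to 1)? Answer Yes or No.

Counterexample: take a = 1/6, b = 0.
a ⊃ b = 1/6 ⊃ 0 = 0
(a ⊃ b) ⊃ a = 0 ⊃ 1/6 = 1
a ⊃ b = 1/6 ⊃ 0 = 0
(a ⊃ b) ⊃ a = 0 ⊃ 1/6 = 1
a ∧ a = 1/6 ∧ 1/6 = 1/6
((a ⊃ b) ⊃ a) ⊃ (a ∧ a) = 1 ⊃ 1/6 = 1/6
((a ⊃ b) ⊃ a) ⊃ (((a ⊃ b) ⊃ a) ⊃ (a ∧ a)) = 1 ⊃ 1/6 = 1/6
This gives 1/6 ≠ 1.

No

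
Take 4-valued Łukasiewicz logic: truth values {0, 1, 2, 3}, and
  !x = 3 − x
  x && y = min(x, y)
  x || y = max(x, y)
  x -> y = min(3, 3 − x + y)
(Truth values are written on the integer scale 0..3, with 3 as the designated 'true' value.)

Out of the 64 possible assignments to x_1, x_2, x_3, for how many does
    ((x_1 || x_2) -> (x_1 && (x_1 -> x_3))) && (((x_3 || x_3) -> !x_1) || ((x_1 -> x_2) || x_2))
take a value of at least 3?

value 3: 17 assignments (counts)
value 2: 21 assignments
value 1: 17 assignments
value 0: 9 assignments
So 17 of the 64 assignments meet the threshold.

17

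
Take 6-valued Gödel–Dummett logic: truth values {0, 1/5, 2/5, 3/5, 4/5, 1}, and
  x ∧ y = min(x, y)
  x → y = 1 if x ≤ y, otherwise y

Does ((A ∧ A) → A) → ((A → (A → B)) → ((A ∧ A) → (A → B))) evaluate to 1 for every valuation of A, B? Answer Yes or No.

At A = 0, B = 3/5, for instance:
A ∧ A = 0 ∧ 0 = 0
(A ∧ A) → A = 0 → 0 = 1
A → B = 0 → 3/5 = 1
A → (A → B) = 0 → 1 = 1
(A ∧ A) → (A → B) = 0 → 1 = 1
(A → (A → B)) → ((A ∧ A) → (A → B)) = 1 → 1 = 1
((A ∧ A) → A) → ((A → (A → B)) → ((A ∧ A) → (A → B))) = 1 → 1 = 1
and checking the remaining 35 assignments likewise gives ≥ 1 in every case.

Yes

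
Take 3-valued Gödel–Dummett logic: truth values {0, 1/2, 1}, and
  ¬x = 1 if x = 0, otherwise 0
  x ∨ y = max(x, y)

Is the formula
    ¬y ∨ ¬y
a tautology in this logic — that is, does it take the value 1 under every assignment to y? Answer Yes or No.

Counterexample: take y = 1/2.
¬y = ¬1/2 = 0
¬y = ¬1/2 = 0
¬y ∨ ¬y = 0 ∨ 0 = 0
This gives 0 ≠ 1.

No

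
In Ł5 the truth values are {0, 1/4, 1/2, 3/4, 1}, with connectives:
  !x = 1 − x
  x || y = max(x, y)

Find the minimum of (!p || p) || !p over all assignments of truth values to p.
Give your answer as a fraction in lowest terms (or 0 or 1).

1/2

Take p = 1/2:
!p = !1/2 = 1/2
!p || p = 1/2 || 1/2 = 1/2
!p = !1/2 = 1/2
(!p || p) || !p = 1/2 || 1/2 = 1/2
No assignment yields a value below 1/2, so this is the minimum.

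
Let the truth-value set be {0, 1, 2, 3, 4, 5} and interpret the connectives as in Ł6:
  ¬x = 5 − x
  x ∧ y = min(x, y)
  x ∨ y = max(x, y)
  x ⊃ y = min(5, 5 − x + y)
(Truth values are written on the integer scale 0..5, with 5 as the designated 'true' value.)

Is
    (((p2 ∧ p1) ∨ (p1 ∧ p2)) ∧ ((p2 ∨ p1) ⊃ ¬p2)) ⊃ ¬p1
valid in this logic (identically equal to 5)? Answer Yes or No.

Counterexample: take p1 = 3, p2 = 3.
p2 ∧ p1 = 3 ∧ 3 = 3
p1 ∧ p2 = 3 ∧ 3 = 3
(p2 ∧ p1) ∨ (p1 ∧ p2) = 3 ∨ 3 = 3
p2 ∨ p1 = 3 ∨ 3 = 3
¬p2 = ¬3 = 2
(p2 ∨ p1) ⊃ ¬p2 = 3 ⊃ 2 = 4
((p2 ∧ p1) ∨ (p1 ∧ p2)) ∧ ((p2 ∨ p1) ⊃ ¬p2) = 3 ∧ 4 = 3
¬p1 = ¬3 = 2
(((p2 ∧ p1) ∨ (p1 ∧ p2)) ∧ ((p2 ∨ p1) ⊃ ¬p2)) ⊃ ¬p1 = 3 ⊃ 2 = 4
This gives 4 ≠ 5.

No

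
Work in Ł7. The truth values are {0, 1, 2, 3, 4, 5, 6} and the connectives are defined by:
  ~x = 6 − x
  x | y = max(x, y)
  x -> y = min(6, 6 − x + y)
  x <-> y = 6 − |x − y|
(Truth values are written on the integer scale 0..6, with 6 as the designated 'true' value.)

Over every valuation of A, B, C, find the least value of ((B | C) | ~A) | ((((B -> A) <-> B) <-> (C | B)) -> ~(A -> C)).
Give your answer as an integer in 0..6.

2

Take A = 4, B = 2, C = 2:
B | C = 2 | 2 = 2
~A = ~4 = 2
(B | C) | ~A = 2 | 2 = 2
B -> A = 2 -> 4 = 6
(B -> A) <-> B = 6 <-> 2 = 2
C | B = 2 | 2 = 2
((B -> A) <-> B) <-> (C | B) = 2 <-> 2 = 6
A -> C = 4 -> 2 = 4
~(A -> C) = ~4 = 2
(((B -> A) <-> B) <-> (C | B)) -> ~(A -> C) = 6 -> 2 = 2
((B | C) | ~A) | ((((B -> A) <-> B) <-> (C | B)) -> ~(A -> C)) = 2 | 2 = 2
No assignment yields a value below 2, so this is the minimum.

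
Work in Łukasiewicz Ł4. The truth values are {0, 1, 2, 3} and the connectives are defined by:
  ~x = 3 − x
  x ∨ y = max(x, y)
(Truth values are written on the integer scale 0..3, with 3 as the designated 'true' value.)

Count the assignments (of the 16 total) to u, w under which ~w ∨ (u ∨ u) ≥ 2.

12

u = 0, w = 0 ↦ 3  ≥
u = 0, w = 1 ↦ 2  ≥
u = 0, w = 2 ↦ 1  <
u = 0, w = 3 ↦ 0  <
u = 1, w = 0 ↦ 3  ≥
u = 1, w = 1 ↦ 2  ≥
u = 1, w = 2 ↦ 1  <
u = 1, w = 3 ↦ 1  <
u = 2, w = 0 ↦ 3  ≥
u = 2, w = 1 ↦ 2  ≥
u = 2, w = 2 ↦ 2  ≥
u = 2, w = 3 ↦ 2  ≥
u = 3, w = 0 ↦ 3  ≥
u = 3, w = 1 ↦ 3  ≥
u = 3, w = 2 ↦ 3  ≥
u = 3, w = 3 ↦ 3  ≥
So 12 of the 16 assignments meet the threshold.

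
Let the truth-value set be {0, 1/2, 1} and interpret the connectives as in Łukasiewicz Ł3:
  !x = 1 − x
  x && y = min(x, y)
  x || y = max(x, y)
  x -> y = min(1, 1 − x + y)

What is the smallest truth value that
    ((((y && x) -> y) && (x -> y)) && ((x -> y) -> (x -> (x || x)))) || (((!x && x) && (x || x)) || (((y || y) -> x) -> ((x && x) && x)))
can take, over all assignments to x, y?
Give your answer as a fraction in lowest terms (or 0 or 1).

Take x = 1/2, y = 0:
y && x = 0 && 1/2 = 0
(y && x) -> y = 0 -> 0 = 1
x -> y = 1/2 -> 0 = 1/2
((y && x) -> y) && (x -> y) = 1 && 1/2 = 1/2
x -> y = 1/2 -> 0 = 1/2
x || x = 1/2 || 1/2 = 1/2
x -> (x || x) = 1/2 -> 1/2 = 1
(x -> y) -> (x -> (x || x)) = 1/2 -> 1 = 1
(((y && x) -> y) && (x -> y)) && ((x -> y) -> (x -> (x || x))) = 1/2 && 1 = 1/2
!x = !1/2 = 1/2
!x && x = 1/2 && 1/2 = 1/2
x || x = 1/2 || 1/2 = 1/2
(!x && x) && (x || x) = 1/2 && 1/2 = 1/2
y || y = 0 || 0 = 0
(y || y) -> x = 0 -> 1/2 = 1
x && x = 1/2 && 1/2 = 1/2
(x && x) && x = 1/2 && 1/2 = 1/2
((y || y) -> x) -> ((x && x) && x) = 1 -> 1/2 = 1/2
((!x && x) && (x || x)) || (((y || y) -> x) -> ((x && x) && x)) = 1/2 || 1/2 = 1/2
((((y && x) -> y) && (x -> y)) && ((x -> y) -> (x -> (x || x)))) || (((!x && x) && (x || x)) || (((y || y) -> x) -> ((x && x) && x))) = 1/2 || 1/2 = 1/2
No assignment yields a value below 1/2, so this is the minimum.

1/2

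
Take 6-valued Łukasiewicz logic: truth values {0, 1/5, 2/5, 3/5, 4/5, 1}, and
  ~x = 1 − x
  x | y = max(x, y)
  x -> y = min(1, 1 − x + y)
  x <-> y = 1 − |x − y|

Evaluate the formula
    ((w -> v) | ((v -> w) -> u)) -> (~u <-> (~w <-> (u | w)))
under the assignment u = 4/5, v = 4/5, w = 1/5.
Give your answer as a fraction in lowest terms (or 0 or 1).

w -> v = 1/5 -> 4/5 = 1
v -> w = 4/5 -> 1/5 = 2/5
(v -> w) -> u = 2/5 -> 4/5 = 1
(w -> v) | ((v -> w) -> u) = 1 | 1 = 1
~u = ~4/5 = 1/5
~w = ~1/5 = 4/5
u | w = 4/5 | 1/5 = 4/5
~w <-> (u | w) = 4/5 <-> 4/5 = 1
~u <-> (~w <-> (u | w)) = 1/5 <-> 1 = 1/5
((w -> v) | ((v -> w) -> u)) -> (~u <-> (~w <-> (u | w))) = 1 -> 1/5 = 1/5

1/5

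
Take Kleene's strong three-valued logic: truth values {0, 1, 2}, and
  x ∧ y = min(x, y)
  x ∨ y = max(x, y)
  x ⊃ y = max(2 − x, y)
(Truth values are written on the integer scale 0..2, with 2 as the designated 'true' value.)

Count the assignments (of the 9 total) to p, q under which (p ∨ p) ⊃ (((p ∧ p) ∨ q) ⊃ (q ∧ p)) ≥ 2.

p = 0, q = 0 ↦ 2  ≥
p = 0, q = 1 ↦ 2  ≥
p = 0, q = 2 ↦ 2  ≥
p = 1, q = 0 ↦ 1  <
p = 1, q = 1 ↦ 1  <
p = 1, q = 2 ↦ 1  <
p = 2, q = 0 ↦ 0  <
p = 2, q = 1 ↦ 1  <
p = 2, q = 2 ↦ 2  ≥
So 4 of the 9 assignments meet the threshold.

4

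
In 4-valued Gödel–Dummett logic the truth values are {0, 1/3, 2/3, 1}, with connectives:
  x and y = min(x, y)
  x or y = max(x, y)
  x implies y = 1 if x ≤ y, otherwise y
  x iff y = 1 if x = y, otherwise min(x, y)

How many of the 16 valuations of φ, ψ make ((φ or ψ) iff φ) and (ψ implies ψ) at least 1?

φ = 0, ψ = 0 ↦ 1  ≥
φ = 0, ψ = 1/3 ↦ 0  <
φ = 0, ψ = 2/3 ↦ 0  <
φ = 0, ψ = 1 ↦ 0  <
φ = 1/3, ψ = 0 ↦ 1  ≥
φ = 1/3, ψ = 1/3 ↦ 1  ≥
φ = 1/3, ψ = 2/3 ↦ 1/3  <
φ = 1/3, ψ = 1 ↦ 1/3  <
φ = 2/3, ψ = 0 ↦ 1  ≥
φ = 2/3, ψ = 1/3 ↦ 1  ≥
φ = 2/3, ψ = 2/3 ↦ 1  ≥
φ = 2/3, ψ = 1 ↦ 2/3  <
φ = 1, ψ = 0 ↦ 1  ≥
φ = 1, ψ = 1/3 ↦ 1  ≥
φ = 1, ψ = 2/3 ↦ 1  ≥
φ = 1, ψ = 1 ↦ 1  ≥
So 10 of the 16 assignments meet the threshold.

10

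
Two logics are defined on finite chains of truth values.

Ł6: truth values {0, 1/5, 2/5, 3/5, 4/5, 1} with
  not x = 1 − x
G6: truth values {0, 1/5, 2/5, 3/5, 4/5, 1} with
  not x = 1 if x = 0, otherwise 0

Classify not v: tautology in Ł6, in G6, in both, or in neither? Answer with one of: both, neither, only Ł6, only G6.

neither

In Ł6: at v = 1/5 the value is 4/5 — not a tautology.
In G6: at v = 1/5 the value is 0 — not a tautology.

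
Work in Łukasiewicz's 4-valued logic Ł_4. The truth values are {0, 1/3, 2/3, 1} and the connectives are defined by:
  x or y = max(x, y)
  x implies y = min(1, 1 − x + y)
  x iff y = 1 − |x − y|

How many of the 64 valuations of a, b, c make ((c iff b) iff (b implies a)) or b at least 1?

value 1: 30 assignments (counts)
value 2/3: 23 assignments
value 1/3: 7 assignments
value 0: 4 assignments
So 30 of the 64 assignments meet the threshold.

30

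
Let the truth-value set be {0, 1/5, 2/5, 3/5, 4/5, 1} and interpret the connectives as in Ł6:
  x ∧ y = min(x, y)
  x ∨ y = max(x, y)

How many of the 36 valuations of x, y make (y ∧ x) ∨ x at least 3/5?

value 1: 6 assignments (counts)
value 4/5: 6 assignments (counts)
value 3/5: 6 assignments (counts)
value 2/5: 6 assignments
value 1/5: 6 assignments
value 0: 6 assignments
So 18 of the 36 assignments meet the threshold.

18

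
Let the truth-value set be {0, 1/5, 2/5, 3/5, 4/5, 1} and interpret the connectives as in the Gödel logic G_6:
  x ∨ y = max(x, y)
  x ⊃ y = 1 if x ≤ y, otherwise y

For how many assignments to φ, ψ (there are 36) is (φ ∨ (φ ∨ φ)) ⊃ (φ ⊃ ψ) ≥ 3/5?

value 1: 21 assignments (counts)
value 4/5: 1 assignment (counts)
value 3/5: 2 assignments (counts)
value 2/5: 3 assignments
value 1/5: 4 assignments
value 0: 5 assignments
So 24 of the 36 assignments meet the threshold.

24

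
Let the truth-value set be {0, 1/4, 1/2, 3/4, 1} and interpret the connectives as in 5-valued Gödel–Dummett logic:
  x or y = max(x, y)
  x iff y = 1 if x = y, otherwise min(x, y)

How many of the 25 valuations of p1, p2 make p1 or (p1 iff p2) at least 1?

value 1: 9 assignments (counts)
value 3/4: 4 assignments
value 1/2: 4 assignments
value 1/4: 4 assignments
value 0: 4 assignments
So 9 of the 25 assignments meet the threshold.

9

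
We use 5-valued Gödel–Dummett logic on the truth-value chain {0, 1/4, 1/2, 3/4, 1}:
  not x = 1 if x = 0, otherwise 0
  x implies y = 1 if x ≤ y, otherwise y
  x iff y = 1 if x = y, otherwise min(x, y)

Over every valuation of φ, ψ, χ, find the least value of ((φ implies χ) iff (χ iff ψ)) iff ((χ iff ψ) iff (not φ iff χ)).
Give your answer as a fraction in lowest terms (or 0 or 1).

0

Take φ = 0, ψ = 0, χ = 0:
φ implies χ = 0 implies 0 = 1
χ iff ψ = 0 iff 0 = 1
(φ implies χ) iff (χ iff ψ) = 1 iff 1 = 1
χ iff ψ = 0 iff 0 = 1
not φ = not 0 = 1
not φ iff χ = 1 iff 0 = 0
(χ iff ψ) iff (not φ iff χ) = 1 iff 0 = 0
((φ implies χ) iff (χ iff ψ)) iff ((χ iff ψ) iff (not φ iff χ)) = 1 iff 0 = 0
No assignment yields a value below 0, so this is the minimum.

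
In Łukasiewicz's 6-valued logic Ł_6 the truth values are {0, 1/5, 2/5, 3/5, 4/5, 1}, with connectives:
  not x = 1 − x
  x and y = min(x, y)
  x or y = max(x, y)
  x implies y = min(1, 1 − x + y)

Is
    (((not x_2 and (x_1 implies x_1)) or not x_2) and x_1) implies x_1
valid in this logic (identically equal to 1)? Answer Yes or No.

Yes

At x_1 = 1, x_2 = 2/5, for instance:
not x_2 = not 2/5 = 3/5
x_1 implies x_1 = 1 implies 1 = 1
not x_2 and (x_1 implies x_1) = 3/5 and 1 = 3/5
not x_2 = not 2/5 = 3/5
(not x_2 and (x_1 implies x_1)) or not x_2 = 3/5 or 3/5 = 3/5
((not x_2 and (x_1 implies x_1)) or not x_2) and x_1 = 3/5 and 1 = 3/5
(((not x_2 and (x_1 implies x_1)) or not x_2) and x_1) implies x_1 = 3/5 implies 1 = 1
and checking the remaining 35 assignments likewise gives ≥ 1 in every case.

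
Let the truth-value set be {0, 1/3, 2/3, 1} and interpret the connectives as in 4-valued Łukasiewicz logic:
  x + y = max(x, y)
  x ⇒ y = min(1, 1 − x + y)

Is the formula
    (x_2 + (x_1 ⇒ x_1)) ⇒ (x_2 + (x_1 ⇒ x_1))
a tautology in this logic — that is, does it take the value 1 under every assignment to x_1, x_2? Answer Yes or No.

Yes

x_1 = 0, x_2 = 0 ↦ 1
x_1 = 0, x_2 = 1/3 ↦ 1
x_1 = 0, x_2 = 2/3 ↦ 1
x_1 = 0, x_2 = 1 ↦ 1
x_1 = 1/3, x_2 = 0 ↦ 1
x_1 = 1/3, x_2 = 1/3 ↦ 1
x_1 = 1/3, x_2 = 2/3 ↦ 1
x_1 = 1/3, x_2 = 1 ↦ 1
x_1 = 2/3, x_2 = 0 ↦ 1
x_1 = 2/3, x_2 = 1/3 ↦ 1
x_1 = 2/3, x_2 = 2/3 ↦ 1
x_1 = 2/3, x_2 = 1 ↦ 1
x_1 = 1, x_2 = 0 ↦ 1
x_1 = 1, x_2 = 1/3 ↦ 1
x_1 = 1, x_2 = 2/3 ↦ 1
x_1 = 1, x_2 = 1 ↦ 1
Every assignment gives a value ≥ 1.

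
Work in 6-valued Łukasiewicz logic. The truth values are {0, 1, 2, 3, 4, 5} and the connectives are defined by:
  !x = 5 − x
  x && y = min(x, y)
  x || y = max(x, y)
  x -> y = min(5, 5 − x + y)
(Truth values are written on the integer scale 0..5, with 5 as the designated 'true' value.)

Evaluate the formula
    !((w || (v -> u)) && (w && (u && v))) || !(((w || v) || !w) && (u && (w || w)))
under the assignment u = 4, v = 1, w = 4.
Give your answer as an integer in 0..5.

4

v -> u = 1 -> 4 = 5
w || (v -> u) = 4 || 5 = 5
u && v = 4 && 1 = 1
w && (u && v) = 4 && 1 = 1
(w || (v -> u)) && (w && (u && v)) = 5 && 1 = 1
!((w || (v -> u)) && (w && (u && v))) = !1 = 4
w || v = 4 || 1 = 4
!w = !4 = 1
(w || v) || !w = 4 || 1 = 4
w || w = 4 || 4 = 4
u && (w || w) = 4 && 4 = 4
((w || v) || !w) && (u && (w || w)) = 4 && 4 = 4
!(((w || v) || !w) && (u && (w || w))) = !4 = 1
!((w || (v -> u)) && (w && (u && v))) || !(((w || v) || !w) && (u && (w || w))) = 4 || 1 = 4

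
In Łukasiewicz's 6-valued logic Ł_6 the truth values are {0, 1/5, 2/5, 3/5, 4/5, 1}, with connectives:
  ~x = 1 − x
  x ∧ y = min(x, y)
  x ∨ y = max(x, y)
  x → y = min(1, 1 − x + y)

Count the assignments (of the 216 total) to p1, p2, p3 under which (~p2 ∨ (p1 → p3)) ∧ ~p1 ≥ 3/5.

value 1: 36 assignments (counts)
value 4/5: 36 assignments (counts)
value 3/5: 36 assignments (counts)
value 2/5: 36 assignments
value 1/5: 36 assignments
value 0: 36 assignments
So 108 of the 216 assignments meet the threshold.

108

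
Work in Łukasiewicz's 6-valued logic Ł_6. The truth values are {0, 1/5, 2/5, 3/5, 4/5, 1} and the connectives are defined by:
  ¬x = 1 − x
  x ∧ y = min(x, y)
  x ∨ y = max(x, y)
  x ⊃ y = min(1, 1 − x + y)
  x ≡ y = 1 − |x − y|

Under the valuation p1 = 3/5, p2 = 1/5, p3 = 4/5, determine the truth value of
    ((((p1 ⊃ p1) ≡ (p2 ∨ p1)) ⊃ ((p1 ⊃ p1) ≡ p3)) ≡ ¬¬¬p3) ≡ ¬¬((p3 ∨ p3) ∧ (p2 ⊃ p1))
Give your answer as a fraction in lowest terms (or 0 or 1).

2/5

p1 ⊃ p1 = 3/5 ⊃ 3/5 = 1
p2 ∨ p1 = 1/5 ∨ 3/5 = 3/5
(p1 ⊃ p1) ≡ (p2 ∨ p1) = 1 ≡ 3/5 = 3/5
p1 ⊃ p1 = 3/5 ⊃ 3/5 = 1
(p1 ⊃ p1) ≡ p3 = 1 ≡ 4/5 = 4/5
((p1 ⊃ p1) ≡ (p2 ∨ p1)) ⊃ ((p1 ⊃ p1) ≡ p3) = 3/5 ⊃ 4/5 = 1
¬p3 = ¬4/5 = 1/5
¬¬p3 = ¬1/5 = 4/5
¬¬¬p3 = ¬4/5 = 1/5
(((p1 ⊃ p1) ≡ (p2 ∨ p1)) ⊃ ((p1 ⊃ p1) ≡ p3)) ≡ ¬¬¬p3 = 1 ≡ 1/5 = 1/5
p3 ∨ p3 = 4/5 ∨ 4/5 = 4/5
p2 ⊃ p1 = 1/5 ⊃ 3/5 = 1
(p3 ∨ p3) ∧ (p2 ⊃ p1) = 4/5 ∧ 1 = 4/5
¬((p3 ∨ p3) ∧ (p2 ⊃ p1)) = ¬4/5 = 1/5
¬¬((p3 ∨ p3) ∧ (p2 ⊃ p1)) = ¬1/5 = 4/5
((((p1 ⊃ p1) ≡ (p2 ∨ p1)) ⊃ ((p1 ⊃ p1) ≡ p3)) ≡ ¬¬¬p3) ≡ ¬¬((p3 ∨ p3) ∧ (p2 ⊃ p1)) = 1/5 ≡ 4/5 = 2/5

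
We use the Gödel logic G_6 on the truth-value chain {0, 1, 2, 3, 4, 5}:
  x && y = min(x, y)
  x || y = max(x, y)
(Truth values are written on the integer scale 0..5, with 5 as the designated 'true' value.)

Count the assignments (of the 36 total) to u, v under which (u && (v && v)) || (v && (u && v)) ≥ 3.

9

value 5: 1 assignment (counts)
value 4: 3 assignments (counts)
value 3: 5 assignments (counts)
value 2: 7 assignments
value 1: 9 assignments
value 0: 11 assignments
So 9 of the 36 assignments meet the threshold.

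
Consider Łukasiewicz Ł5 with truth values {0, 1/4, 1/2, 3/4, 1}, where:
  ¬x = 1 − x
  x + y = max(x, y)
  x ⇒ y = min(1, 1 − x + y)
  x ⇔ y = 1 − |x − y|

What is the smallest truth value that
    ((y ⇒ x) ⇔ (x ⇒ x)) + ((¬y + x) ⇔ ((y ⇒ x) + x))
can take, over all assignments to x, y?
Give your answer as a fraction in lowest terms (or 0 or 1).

Take x = 1/4, y = 1/2:
y ⇒ x = 1/2 ⇒ 1/4 = 3/4
x ⇒ x = 1/4 ⇒ 1/4 = 1
(y ⇒ x) ⇔ (x ⇒ x) = 3/4 ⇔ 1 = 3/4
¬y = ¬1/2 = 1/2
¬y + x = 1/2 + 1/4 = 1/2
y ⇒ x = 1/2 ⇒ 1/4 = 3/4
(y ⇒ x) + x = 3/4 + 1/4 = 3/4
(¬y + x) ⇔ ((y ⇒ x) + x) = 1/2 ⇔ 3/4 = 3/4
((y ⇒ x) ⇔ (x ⇒ x)) + ((¬y + x) ⇔ ((y ⇒ x) + x)) = 3/4 + 3/4 = 3/4
No assignment yields a value below 3/4, so this is the minimum.

3/4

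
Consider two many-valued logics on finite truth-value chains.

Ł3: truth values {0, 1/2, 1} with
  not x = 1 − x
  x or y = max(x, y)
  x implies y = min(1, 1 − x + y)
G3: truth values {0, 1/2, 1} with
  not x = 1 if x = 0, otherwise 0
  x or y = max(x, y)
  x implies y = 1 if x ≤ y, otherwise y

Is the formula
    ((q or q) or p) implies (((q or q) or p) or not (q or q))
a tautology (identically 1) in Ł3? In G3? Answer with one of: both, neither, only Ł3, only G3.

both

In Ł3: every assignment gives 1 — tautology.
In G3: every assignment gives 1 — tautology.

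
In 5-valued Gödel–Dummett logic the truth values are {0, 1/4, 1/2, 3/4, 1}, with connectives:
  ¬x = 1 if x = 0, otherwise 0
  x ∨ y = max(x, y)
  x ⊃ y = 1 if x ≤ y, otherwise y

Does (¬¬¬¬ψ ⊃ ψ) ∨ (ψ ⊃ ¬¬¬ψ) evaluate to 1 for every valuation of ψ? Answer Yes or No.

Counterexample: take ψ = 1/4.
¬ψ = ¬1/4 = 0
¬¬ψ = ¬0 = 1
¬¬¬ψ = ¬1 = 0
¬¬¬¬ψ = ¬0 = 1
¬¬¬¬ψ ⊃ ψ = 1 ⊃ 1/4 = 1/4
¬ψ = ¬1/4 = 0
¬¬ψ = ¬0 = 1
¬¬¬ψ = ¬1 = 0
ψ ⊃ ¬¬¬ψ = 1/4 ⊃ 0 = 0
(¬¬¬¬ψ ⊃ ψ) ∨ (ψ ⊃ ¬¬¬ψ) = 1/4 ∨ 0 = 1/4
This gives 1/4 ≠ 1.

No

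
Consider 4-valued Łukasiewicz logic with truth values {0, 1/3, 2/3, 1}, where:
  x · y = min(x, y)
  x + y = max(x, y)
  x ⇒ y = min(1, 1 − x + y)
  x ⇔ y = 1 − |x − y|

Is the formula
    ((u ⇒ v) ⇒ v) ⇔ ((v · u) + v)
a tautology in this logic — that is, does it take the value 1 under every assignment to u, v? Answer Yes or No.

Counterexample: take u = 1/3, v = 0.
u ⇒ v = 1/3 ⇒ 0 = 2/3
(u ⇒ v) ⇒ v = 2/3 ⇒ 0 = 1/3
v · u = 0 · 1/3 = 0
(v · u) + v = 0 + 0 = 0
((u ⇒ v) ⇒ v) ⇔ ((v · u) + v) = 1/3 ⇔ 0 = 2/3
This gives 2/3 ≠ 1.

No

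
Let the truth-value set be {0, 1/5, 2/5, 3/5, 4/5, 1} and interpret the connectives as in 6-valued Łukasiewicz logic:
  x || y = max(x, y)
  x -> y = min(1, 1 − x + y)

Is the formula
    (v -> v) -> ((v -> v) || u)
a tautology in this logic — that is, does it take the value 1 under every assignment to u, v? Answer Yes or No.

Yes

At u = 1/5, v = 1, for instance:
v -> v = 1 -> 1 = 1
(v -> v) || u = 1 || 1/5 = 1
(v -> v) -> ((v -> v) || u) = 1 -> 1 = 1
and checking the remaining 35 assignments likewise gives ≥ 1 in every case.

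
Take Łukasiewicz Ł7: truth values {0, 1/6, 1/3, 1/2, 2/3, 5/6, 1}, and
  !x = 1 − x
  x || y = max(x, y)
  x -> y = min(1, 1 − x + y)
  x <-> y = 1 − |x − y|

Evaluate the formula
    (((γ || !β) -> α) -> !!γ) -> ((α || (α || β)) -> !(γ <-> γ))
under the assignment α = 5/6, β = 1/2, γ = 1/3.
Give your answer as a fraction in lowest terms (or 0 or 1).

5/6

!β = !1/2 = 1/2
γ || !β = 1/3 || 1/2 = 1/2
(γ || !β) -> α = 1/2 -> 5/6 = 1
!γ = !1/3 = 2/3
!!γ = !2/3 = 1/3
((γ || !β) -> α) -> !!γ = 1 -> 1/3 = 1/3
α || β = 5/6 || 1/2 = 5/6
α || (α || β) = 5/6 || 5/6 = 5/6
γ <-> γ = 1/3 <-> 1/3 = 1
!(γ <-> γ) = !1 = 0
(α || (α || β)) -> !(γ <-> γ) = 5/6 -> 0 = 1/6
(((γ || !β) -> α) -> !!γ) -> ((α || (α || β)) -> !(γ <-> γ)) = 1/3 -> 1/6 = 5/6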